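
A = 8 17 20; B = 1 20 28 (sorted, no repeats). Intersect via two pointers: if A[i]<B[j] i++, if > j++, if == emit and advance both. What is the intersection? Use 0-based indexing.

[i=0,j=0] 8>1 → j++
[i=0,j=1] 8<20 → i++
[i=1,j=1] 17<20 → i++
[i=2,j=1] 20==20 emit → i++,j++

intersection = [20]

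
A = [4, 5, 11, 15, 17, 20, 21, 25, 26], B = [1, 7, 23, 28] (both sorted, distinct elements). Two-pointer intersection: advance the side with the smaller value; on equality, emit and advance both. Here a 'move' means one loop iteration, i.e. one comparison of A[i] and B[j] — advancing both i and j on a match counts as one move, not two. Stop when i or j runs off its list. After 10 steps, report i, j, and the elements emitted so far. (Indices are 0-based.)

[i=0,j=0] 4>1 → j++
[i=0,j=1] 4<7 → i++
[i=1,j=1] 5<7 → i++
[i=2,j=1] 11>7 → j++
[i=2,j=2] 11<23 → i++
[i=3,j=2] 15<23 → i++
[i=4,j=2] 17<23 → i++
[i=5,j=2] 20<23 → i++
[i=6,j=2] 21<23 → i++
[i=7,j=2] 25>23 → j++

i=7, j=3, emitted=[]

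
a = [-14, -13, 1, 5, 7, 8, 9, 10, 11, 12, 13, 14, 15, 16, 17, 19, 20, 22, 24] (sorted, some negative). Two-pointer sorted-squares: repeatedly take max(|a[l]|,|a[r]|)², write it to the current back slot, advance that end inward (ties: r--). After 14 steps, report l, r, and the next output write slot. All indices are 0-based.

[0,18] |-14|<=|24| out[18]=576 → r--
[0,17] |-14|<=|22| out[17]=484 → r--
[0,16] |-14|<=|20| out[16]=400 → r--
[0,15] |-14|<=|19| out[15]=361 → r--
[0,14] |-14|<=|17| out[14]=289 → r--
[0,13] |-14|<=|16| out[13]=256 → r--
[0,12] |-14|<=|15| out[12]=225 → r--
[0,11] |-14|<=|14| out[11]=196 → r--
[0,10] |-14|>|13| out[10]=196 → l++
[1,10] |-13|<=|13| out[9]=169 → r--
[1,9] |-13|>|12| out[8]=169 → l++
[2,9] |1|<=|12| out[7]=144 → r--
[2,8] |1|<=|11| out[6]=121 → r--
[2,7] |1|<=|10| out[5]=100 → r--

l=2, r=6, next write slot=4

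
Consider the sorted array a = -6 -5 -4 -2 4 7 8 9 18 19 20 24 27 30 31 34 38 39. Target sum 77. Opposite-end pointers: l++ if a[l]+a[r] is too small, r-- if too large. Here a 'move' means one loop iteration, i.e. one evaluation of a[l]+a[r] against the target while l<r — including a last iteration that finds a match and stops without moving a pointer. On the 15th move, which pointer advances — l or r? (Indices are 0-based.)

l

l=0 r=17: -6+39=33 <77, l++
l=1 r=17: -5+39=34 <77, l++
l=2 r=17: -4+39=35 <77, l++
l=3 r=17: -2+39=37 <77, l++
l=4 r=17: 4+39=43 <77, l++
l=5 r=17: 7+39=46 <77, l++
l=6 r=17: 8+39=47 <77, l++
l=7 r=17: 9+39=48 <77, l++
l=8 r=17: 18+39=57 <77, l++
l=9 r=17: 19+39=58 <77, l++
l=10 r=17: 20+39=59 <77, l++
l=11 r=17: 24+39=63 <77, l++
l=12 r=17: 27+39=66 <77, l++
l=13 r=17: 30+39=69 <77, l++
l=14 r=17: 31+39=70 <77, l++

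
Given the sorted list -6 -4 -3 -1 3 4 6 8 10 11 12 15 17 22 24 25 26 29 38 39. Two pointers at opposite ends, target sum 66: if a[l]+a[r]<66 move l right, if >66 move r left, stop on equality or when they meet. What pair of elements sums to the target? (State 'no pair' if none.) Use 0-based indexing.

l=0 r=19: -6+39=33 <66, l++
l=1 r=19: -4+39=35 <66, l++
l=2 r=19: -3+39=36 <66, l++
l=3 r=19: -1+39=38 <66, l++
l=4 r=19: 3+39=42 <66, l++
l=5 r=19: 4+39=43 <66, l++
l=6 r=19: 6+39=45 <66, l++
l=7 r=19: 8+39=47 <66, l++
l=8 r=19: 10+39=49 <66, l++
l=9 r=19: 11+39=50 <66, l++
l=10 r=19: 12+39=51 <66, l++
l=11 r=19: 15+39=54 <66, l++
l=12 r=19: 17+39=56 <66, l++
l=13 r=19: 22+39=61 <66, l++
l=14 r=19: 24+39=63 <66, l++
l=15 r=19: 25+39=64 <66, l++
l=16 r=19: 26+39=65 <66, l++
l=17 r=19: 29+39=68 >66, r--
l=17 r=18: 29+38=67 >66, r--

no pair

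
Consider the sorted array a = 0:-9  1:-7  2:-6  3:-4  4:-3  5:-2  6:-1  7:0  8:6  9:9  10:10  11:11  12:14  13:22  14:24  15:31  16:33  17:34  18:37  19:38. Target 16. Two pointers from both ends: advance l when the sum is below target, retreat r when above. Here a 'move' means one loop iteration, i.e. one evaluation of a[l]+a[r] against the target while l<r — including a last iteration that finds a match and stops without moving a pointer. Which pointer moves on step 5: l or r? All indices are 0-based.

r

l=0 r=19: -9+38=29 >16, r--
l=0 r=18: -9+37=28 >16, r--
l=0 r=17: -9+34=25 >16, r--
l=0 r=16: -9+33=24 >16, r--
l=0 r=15: -9+31=22 >16, r--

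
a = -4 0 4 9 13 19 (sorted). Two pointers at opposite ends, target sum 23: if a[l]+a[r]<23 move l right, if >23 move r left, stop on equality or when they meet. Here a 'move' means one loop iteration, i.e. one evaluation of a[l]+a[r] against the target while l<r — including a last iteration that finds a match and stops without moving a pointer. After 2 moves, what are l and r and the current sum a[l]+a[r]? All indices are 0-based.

l=0 r=5: -4+19=15 <23, l++
l=1 r=5: 0+19=19 <23, l++

l=2, r=5, sum=23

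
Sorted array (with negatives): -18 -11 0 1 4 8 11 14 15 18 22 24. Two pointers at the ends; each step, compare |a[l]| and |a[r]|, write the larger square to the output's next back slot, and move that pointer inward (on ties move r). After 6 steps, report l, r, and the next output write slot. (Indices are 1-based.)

l=2, r=7, next write slot=6

l=1 r=12: |-18|<=|24| out[12]=576, r--
l=1 r=11: |-18|<=|22| out[11]=484, r--
l=1 r=10: |-18|<=|18| out[10]=324, r--
l=1 r=9: |-18|>|15| out[9]=324, l++
l=2 r=9: |-11|<=|15| out[8]=225, r--
l=2 r=8: |-11|<=|14| out[7]=196, r--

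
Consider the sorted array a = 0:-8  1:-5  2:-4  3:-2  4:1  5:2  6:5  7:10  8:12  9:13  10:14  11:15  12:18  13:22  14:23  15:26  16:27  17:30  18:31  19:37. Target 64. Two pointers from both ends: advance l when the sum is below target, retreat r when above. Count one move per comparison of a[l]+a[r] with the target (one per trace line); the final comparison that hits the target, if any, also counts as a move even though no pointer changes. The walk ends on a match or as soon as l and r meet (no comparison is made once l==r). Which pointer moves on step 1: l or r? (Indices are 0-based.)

l=0 r=19: -8+37=29 <64, l++

l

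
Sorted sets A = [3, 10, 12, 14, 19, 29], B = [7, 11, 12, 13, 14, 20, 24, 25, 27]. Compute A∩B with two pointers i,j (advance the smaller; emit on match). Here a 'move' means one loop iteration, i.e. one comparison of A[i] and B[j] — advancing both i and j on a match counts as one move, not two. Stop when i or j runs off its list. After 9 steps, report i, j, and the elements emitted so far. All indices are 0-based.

i=5, j=6, emitted=[12, 14]

i=0 j=0: 3<7, i++
i=1 j=0: 10>7, j++
i=1 j=1: 10<11, i++
i=2 j=1: 12>11, j++
i=2 j=2: 12==12 emit, i++,j++
i=3 j=3: 14>13, j++
i=3 j=4: 14==14 emit, i++,j++
i=4 j=5: 19<20, i++
i=5 j=5: 29>20, j++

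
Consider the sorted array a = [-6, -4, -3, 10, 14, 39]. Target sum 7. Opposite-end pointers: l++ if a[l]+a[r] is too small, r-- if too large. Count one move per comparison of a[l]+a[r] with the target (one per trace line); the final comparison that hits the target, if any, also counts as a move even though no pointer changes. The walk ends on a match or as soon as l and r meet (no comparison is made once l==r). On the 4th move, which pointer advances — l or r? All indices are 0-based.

l=0 r=5: -6+39=33 >7, r--
l=0 r=4: -6+14=8 >7, r--
l=0 r=3: -6+10=4 <7, l++
l=1 r=3: -4+10=6 <7, l++

l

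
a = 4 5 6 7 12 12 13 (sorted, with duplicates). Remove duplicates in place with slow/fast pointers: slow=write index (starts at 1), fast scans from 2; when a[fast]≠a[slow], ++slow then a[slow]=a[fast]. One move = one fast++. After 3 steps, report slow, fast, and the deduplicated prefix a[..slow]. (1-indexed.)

slow=1 fast=2: a[fast]=5≠a[slow]=4 write a[2]=5, slow++,fast++
slow=2 fast=3: a[fast]=6≠a[slow]=5 write a[3]=6, slow++,fast++
slow=3 fast=4: a[fast]=7≠a[slow]=6 write a[4]=7, slow++,fast++

slow=4, fast=5, prefix=[4, 5, 6, 7]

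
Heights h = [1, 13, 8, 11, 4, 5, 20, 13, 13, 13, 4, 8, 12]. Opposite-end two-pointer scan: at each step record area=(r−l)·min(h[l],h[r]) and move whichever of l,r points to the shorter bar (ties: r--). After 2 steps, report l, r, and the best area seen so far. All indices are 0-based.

l=0 r=12: min(1,12)*12=12 best=12 *, l++
l=1 r=12: min(13,12)*11=132 best=132 *, r--

l=1, r=11, best area=132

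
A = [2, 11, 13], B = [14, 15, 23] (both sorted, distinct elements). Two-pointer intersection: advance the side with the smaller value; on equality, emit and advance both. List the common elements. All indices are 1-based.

i=1 j=1: 2<14, i++
i=2 j=1: 11<14, i++
i=3 j=1: 13<14, i++

intersection = []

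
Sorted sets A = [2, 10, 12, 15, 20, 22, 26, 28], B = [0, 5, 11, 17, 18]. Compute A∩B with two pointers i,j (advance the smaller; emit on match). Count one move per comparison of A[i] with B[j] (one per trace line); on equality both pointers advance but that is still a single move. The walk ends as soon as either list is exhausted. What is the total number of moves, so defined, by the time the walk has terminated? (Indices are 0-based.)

i=0 j=0: 2>0, j++
i=0 j=1: 2<5, i++
i=1 j=1: 10>5, j++
i=1 j=2: 10<11, i++
i=2 j=2: 12>11, j++
i=2 j=3: 12<17, i++
i=3 j=3: 15<17, i++
i=4 j=3: 20>17, j++
i=4 j=4: 20>18, j++

9 moves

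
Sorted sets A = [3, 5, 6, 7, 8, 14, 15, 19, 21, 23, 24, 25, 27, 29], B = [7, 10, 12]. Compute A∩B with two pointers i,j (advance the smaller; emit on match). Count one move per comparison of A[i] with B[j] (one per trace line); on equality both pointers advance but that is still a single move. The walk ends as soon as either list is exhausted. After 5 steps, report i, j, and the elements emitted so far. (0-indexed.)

i=0 j=0: 3<7, i++
i=1 j=0: 5<7, i++
i=2 j=0: 6<7, i++
i=3 j=0: 7==7 emit, i++,j++
i=4 j=1: 8<10, i++

i=5, j=1, emitted=[7]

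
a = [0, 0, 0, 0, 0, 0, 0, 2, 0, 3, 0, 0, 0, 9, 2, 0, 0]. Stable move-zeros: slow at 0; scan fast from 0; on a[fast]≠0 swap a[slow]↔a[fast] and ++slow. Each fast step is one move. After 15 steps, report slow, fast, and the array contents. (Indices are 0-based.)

slow=0 fast=0: a[fast]=0, fast++
slow=0 fast=1: a[fast]=0, fast++
slow=0 fast=2: a[fast]=0, fast++
slow=0 fast=3: a[fast]=0, fast++
slow=0 fast=4: a[fast]=0, fast++
slow=0 fast=5: a[fast]=0, fast++
slow=0 fast=6: a[fast]=0, fast++
slow=0 fast=7: a[fast]=2≠0 swap→a[0]=2, slow++,fast++
slow=1 fast=8: a[fast]=0, fast++
slow=1 fast=9: a[fast]=3≠0 swap→a[1]=3, slow++,fast++
slow=2 fast=10: a[fast]=0, fast++
slow=2 fast=11: a[fast]=0, fast++
slow=2 fast=12: a[fast]=0, fast++
slow=2 fast=13: a[fast]=9≠0 swap→a[2]=9, slow++,fast++
slow=3 fast=14: a[fast]=2≠0 swap→a[3]=2, slow++,fast++

slow=4, fast=15, a=[2, 3, 9, 2, 0, 0, 0, 0, 0, 0, 0, 0, 0, 0, 0, 0, 0]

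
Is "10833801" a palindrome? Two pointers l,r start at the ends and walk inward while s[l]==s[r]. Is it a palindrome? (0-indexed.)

palindrome

l=0 r=7: '1'=='1', l++,r--
l=1 r=6: '0'=='0', l++,r--
l=2 r=5: '8'=='8', l++,r--
l=3 r=4: '3'=='3', l++,r--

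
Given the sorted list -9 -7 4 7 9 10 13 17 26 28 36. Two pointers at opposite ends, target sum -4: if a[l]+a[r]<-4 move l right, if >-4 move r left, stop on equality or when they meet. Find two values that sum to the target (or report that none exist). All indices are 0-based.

no pair

l=0 r=10: -9+36=27 >-4, r--
l=0 r=9: -9+28=19 >-4, r--
l=0 r=8: -9+26=17 >-4, r--
l=0 r=7: -9+17=8 >-4, r--
l=0 r=6: -9+13=4 >-4, r--
l=0 r=5: -9+10=1 >-4, r--
l=0 r=4: -9+9=0 >-4, r--
l=0 r=3: -9+7=-2 >-4, r--
l=0 r=2: -9+4=-5 <-4, l++
l=1 r=2: -7+4=-3 >-4, r--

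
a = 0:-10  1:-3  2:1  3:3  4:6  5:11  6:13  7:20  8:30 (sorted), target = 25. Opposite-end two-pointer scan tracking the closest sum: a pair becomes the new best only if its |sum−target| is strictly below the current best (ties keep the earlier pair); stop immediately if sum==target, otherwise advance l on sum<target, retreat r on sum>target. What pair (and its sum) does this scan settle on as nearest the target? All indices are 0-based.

l=0 r=8: -10+30=20 d=5 *, l++
l=1 r=8: -3+30=27 d=2 *, r--
l=1 r=7: -3+20=17 d=8, l++
l=2 r=7: 1+20=21 d=4, l++
l=3 r=7: 3+20=23 d=2, l++
l=4 r=7: 6+20=26 d=1 *, r--
l=4 r=6: 6+13=19 d=6, l++
l=5 r=6: 11+13=24 d=1, l++

pair (6, 20) with sum 26 (|Δ|=1)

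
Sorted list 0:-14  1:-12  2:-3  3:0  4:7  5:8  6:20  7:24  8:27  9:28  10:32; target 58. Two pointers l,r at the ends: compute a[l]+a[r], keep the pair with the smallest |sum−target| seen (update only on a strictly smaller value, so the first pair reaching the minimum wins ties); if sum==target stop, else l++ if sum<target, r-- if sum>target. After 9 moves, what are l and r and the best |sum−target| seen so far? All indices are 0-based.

l=0 r=10: -14+32=18 d=40 *, l++
l=1 r=10: -12+32=20 d=38 *, l++
l=2 r=10: -3+32=29 d=29 *, l++
l=3 r=10: 0+32=32 d=26 *, l++
l=4 r=10: 7+32=39 d=19 *, l++
l=5 r=10: 8+32=40 d=18 *, l++
l=6 r=10: 20+32=52 d=6 *, l++
l=7 r=10: 24+32=56 d=2 *, l++
l=8 r=10: 27+32=59 d=1 *, r--

l=8, r=9, best |Δ|=1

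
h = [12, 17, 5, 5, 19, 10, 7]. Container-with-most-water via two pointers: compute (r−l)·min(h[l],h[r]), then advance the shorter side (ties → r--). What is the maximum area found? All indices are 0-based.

[0,6] min(12,7)*6=42 best=42 * → r--
[0,5] min(12,10)*5=50 best=50 * → r--
[0,4] min(12,19)*4=48 best=50 → l++
[1,4] min(17,19)*3=51 best=51 * → l++
[2,4] min(5,19)*2=10 best=51 → l++
[3,4] min(5,19)*1=5 best=51 → l++

max area = 51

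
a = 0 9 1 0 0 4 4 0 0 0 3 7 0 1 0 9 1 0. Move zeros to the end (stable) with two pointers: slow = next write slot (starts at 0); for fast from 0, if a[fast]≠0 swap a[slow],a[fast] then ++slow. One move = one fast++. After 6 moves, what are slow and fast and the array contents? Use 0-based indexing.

slow=3, fast=6, a=[9, 1, 4, 0, 0, 0, 4, 0, 0, 0, 3, 7, 0, 1, 0, 9, 1, 0]

slow=0 fast=0: a[fast]=0, fast++
slow=0 fast=1: a[fast]=9≠0 swap→a[0]=9, slow++,fast++
slow=1 fast=2: a[fast]=1≠0 swap→a[1]=1, slow++,fast++
slow=2 fast=3: a[fast]=0, fast++
slow=2 fast=4: a[fast]=0, fast++
slow=2 fast=5: a[fast]=4≠0 swap→a[2]=4, slow++,fast++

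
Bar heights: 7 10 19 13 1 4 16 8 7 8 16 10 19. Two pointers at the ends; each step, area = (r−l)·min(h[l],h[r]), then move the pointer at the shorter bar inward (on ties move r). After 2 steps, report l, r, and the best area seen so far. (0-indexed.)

[0,12] min(7,19)*12=84 best=84 * → l++
[1,12] min(10,19)*11=110 best=110 * → l++

l=2, r=12, best area=110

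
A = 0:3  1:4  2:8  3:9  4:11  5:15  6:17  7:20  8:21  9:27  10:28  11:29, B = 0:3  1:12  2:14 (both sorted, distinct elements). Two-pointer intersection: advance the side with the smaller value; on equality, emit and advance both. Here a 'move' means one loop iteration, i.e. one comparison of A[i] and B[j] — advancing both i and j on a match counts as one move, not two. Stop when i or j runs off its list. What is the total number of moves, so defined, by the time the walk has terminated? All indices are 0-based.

7 moves

i=0 j=0: 3==3 emit, i++,j++
i=1 j=1: 4<12, i++
i=2 j=1: 8<12, i++
i=3 j=1: 9<12, i++
i=4 j=1: 11<12, i++
i=5 j=1: 15>12, j++
i=5 j=2: 15>14, j++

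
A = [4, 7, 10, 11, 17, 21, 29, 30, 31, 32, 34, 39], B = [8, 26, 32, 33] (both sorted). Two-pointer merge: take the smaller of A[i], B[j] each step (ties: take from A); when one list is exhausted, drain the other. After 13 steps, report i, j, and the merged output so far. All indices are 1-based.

i=1 j=1: A[i]=4<=B[j]=8 take 4, i++
i=2 j=1: A[i]=7<=B[j]=8 take 7, i++
i=3 j=1: A[i]=10>B[j]=8 take 8, j++
i=3 j=2: A[i]=10<=B[j]=26 take 10, i++
i=4 j=2: A[i]=11<=B[j]=26 take 11, i++
i=5 j=2: A[i]=17<=B[j]=26 take 17, i++
i=6 j=2: A[i]=21<=B[j]=26 take 21, i++
i=7 j=2: A[i]=29>B[j]=26 take 26, j++
i=7 j=3: A[i]=29<=B[j]=32 take 29, i++
i=8 j=3: A[i]=30<=B[j]=32 take 30, i++
i=9 j=3: A[i]=31<=B[j]=32 take 31, i++
i=10 j=3: A[i]=32<=B[j]=32 take 32, i++
i=11 j=3: A[i]=34>B[j]=32 take 32, j++

i=11, j=4, merged so far=[4, 7, 8, 10, 11, 17, 21, 26, 29, 30, 31, 32, 32]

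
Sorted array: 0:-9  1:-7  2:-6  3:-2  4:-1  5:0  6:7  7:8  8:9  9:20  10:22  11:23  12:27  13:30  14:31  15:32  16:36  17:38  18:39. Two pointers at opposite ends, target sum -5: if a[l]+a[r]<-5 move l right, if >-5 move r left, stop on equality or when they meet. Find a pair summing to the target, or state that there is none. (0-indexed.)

no pair

[0,18] -9+39=30 >-5 → r--
[0,17] -9+38=29 >-5 → r--
[0,16] -9+36=27 >-5 → r--
[0,15] -9+32=23 >-5 → r--
[0,14] -9+31=22 >-5 → r--
[0,13] -9+30=21 >-5 → r--
[0,12] -9+27=18 >-5 → r--
[0,11] -9+23=14 >-5 → r--
[0,10] -9+22=13 >-5 → r--
[0,9] -9+20=11 >-5 → r--
[0,8] -9+9=0 >-5 → r--
[0,7] -9+8=-1 >-5 → r--
[0,6] -9+7=-2 >-5 → r--
[0,5] -9+0=-9 <-5 → l++
[1,5] -7+0=-7 <-5 → l++
[2,5] -6+0=-6 <-5 → l++
[3,5] -2+0=-2 >-5 → r--
[3,4] -2+-1=-3 >-5 → r--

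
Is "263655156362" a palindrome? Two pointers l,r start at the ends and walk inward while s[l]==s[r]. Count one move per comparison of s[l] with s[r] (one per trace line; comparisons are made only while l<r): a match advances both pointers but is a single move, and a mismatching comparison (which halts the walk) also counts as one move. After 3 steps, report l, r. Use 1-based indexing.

l=4, r=9

[1,12] '2'=='2' → l++,r--
[2,11] '6'=='6' → l++,r--
[3,10] '3'=='3' → l++,r--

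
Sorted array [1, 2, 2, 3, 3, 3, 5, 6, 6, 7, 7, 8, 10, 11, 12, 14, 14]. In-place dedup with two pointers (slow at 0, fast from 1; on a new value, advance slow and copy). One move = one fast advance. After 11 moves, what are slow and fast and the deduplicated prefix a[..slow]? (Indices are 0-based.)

slow=6, fast=12, prefix=[1, 2, 3, 5, 6, 7, 8]

(s=0,f=1) a[fast]=2≠a[slow]=1 write a[1]=2 → slow++,fast++
(s=1,f=2) a[fast]=2=a[slow] dup → fast++
(s=1,f=3) a[fast]=3≠a[slow]=2 write a[2]=3 → slow++,fast++
(s=2,f=4) a[fast]=3=a[slow] dup → fast++
(s=2,f=5) a[fast]=3=a[slow] dup → fast++
(s=2,f=6) a[fast]=5≠a[slow]=3 write a[3]=5 → slow++,fast++
(s=3,f=7) a[fast]=6≠a[slow]=5 write a[4]=6 → slow++,fast++
(s=4,f=8) a[fast]=6=a[slow] dup → fast++
(s=4,f=9) a[fast]=7≠a[slow]=6 write a[5]=7 → slow++,fast++
(s=5,f=10) a[fast]=7=a[slow] dup → fast++
(s=5,f=11) a[fast]=8≠a[slow]=7 write a[6]=8 → slow++,fast++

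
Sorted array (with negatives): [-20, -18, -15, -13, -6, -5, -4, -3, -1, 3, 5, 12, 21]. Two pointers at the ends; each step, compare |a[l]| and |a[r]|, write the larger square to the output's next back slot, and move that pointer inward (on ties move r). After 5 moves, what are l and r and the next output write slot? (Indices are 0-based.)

l=4, r=11, next write slot=7

[0,12] |-20|<=|21| out[12]=441 → r--
[0,11] |-20|>|12| out[11]=400 → l++
[1,11] |-18|>|12| out[10]=324 → l++
[2,11] |-15|>|12| out[9]=225 → l++
[3,11] |-13|>|12| out[8]=169 → l++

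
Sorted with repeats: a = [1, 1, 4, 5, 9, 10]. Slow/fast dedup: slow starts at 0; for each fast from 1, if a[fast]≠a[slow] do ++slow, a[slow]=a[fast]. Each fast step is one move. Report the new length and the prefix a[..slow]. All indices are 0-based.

(s=0,f=1) a[fast]=1=a[slow] dup → fast++
(s=0,f=2) a[fast]=4≠a[slow]=1 write a[1]=4 → slow++,fast++
(s=1,f=3) a[fast]=5≠a[slow]=4 write a[2]=5 → slow++,fast++
(s=2,f=4) a[fast]=9≠a[slow]=5 write a[3]=9 → slow++,fast++
(s=3,f=5) a[fast]=10≠a[slow]=9 write a[4]=10 → slow++,fast++

length 5; prefix = [1, 4, 5, 9, 10]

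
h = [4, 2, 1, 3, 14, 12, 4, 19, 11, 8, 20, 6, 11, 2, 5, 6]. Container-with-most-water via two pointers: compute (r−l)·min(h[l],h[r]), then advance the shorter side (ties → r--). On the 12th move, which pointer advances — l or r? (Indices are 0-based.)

l

[0,15] min(4,6)*15=60 best=60 * → l++
[1,15] min(2,6)*14=28 best=60 → l++
[2,15] min(1,6)*13=13 best=60 → l++
[3,15] min(3,6)*12=36 best=60 → l++
[4,15] min(14,6)*11=66 best=66 * → r--
[4,14] min(14,5)*10=50 best=66 → r--
[4,13] min(14,2)*9=18 best=66 → r--
[4,12] min(14,11)*8=88 best=88 * → r--
[4,11] min(14,6)*7=42 best=88 → r--
[4,10] min(14,20)*6=84 best=88 → l++
[5,10] min(12,20)*5=60 best=88 → l++
[6,10] min(4,20)*4=16 best=88 → l++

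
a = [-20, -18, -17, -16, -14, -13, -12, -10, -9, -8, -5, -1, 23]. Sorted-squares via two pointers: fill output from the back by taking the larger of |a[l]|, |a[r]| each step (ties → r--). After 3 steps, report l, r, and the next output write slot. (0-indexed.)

l=2, r=11, next write slot=9

[0,12] |-20|<=|23| out[12]=529 → r--
[0,11] |-20|>|-1| out[11]=400 → l++
[1,11] |-18|>|-1| out[10]=324 → l++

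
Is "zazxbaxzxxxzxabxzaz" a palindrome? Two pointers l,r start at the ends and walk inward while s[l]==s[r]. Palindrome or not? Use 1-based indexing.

l=1 r=19: 'z'=='z', l++,r--
l=2 r=18: 'a'=='a', l++,r--
l=3 r=17: 'z'=='z', l++,r--
l=4 r=16: 'x'=='x', l++,r--
l=5 r=15: 'b'=='b', l++,r--
l=6 r=14: 'a'=='a', l++,r--
l=7 r=13: 'x'=='x', l++,r--
l=8 r=12: 'z'=='z', l++,r--
l=9 r=11: 'x'=='x', l++,r--

palindrome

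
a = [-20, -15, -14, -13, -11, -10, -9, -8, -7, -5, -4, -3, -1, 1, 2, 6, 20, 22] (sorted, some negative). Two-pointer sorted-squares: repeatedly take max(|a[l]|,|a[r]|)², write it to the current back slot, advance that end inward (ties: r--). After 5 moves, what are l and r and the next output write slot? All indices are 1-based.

l=1 r=18: |-20|<=|22| out[18]=484, r--
l=1 r=17: |-20|<=|20| out[17]=400, r--
l=1 r=16: |-20|>|6| out[16]=400, l++
l=2 r=16: |-15|>|6| out[15]=225, l++
l=3 r=16: |-14|>|6| out[14]=196, l++

l=4, r=16, next write slot=13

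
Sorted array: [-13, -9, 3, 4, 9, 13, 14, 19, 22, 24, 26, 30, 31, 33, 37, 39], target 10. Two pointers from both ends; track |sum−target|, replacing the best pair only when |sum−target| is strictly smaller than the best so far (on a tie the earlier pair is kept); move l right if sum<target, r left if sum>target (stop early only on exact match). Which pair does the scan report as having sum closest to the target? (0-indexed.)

pair (-9, 19) with sum 10 (|Δ|=0)

l=0 r=15: -13+39=26 d=16 *, r--
l=0 r=14: -13+37=24 d=14 *, r--
l=0 r=13: -13+33=20 d=10 *, r--
l=0 r=12: -13+31=18 d=8 *, r--
l=0 r=11: -13+30=17 d=7 *, r--
l=0 r=10: -13+26=13 d=3 *, r--
l=0 r=9: -13+24=11 d=1 *, r--
l=0 r=8: -13+22=9 d=1, l++
l=1 r=8: -9+22=13 d=3, r--
l=1 r=7: -9+19=10 d=0 *, stop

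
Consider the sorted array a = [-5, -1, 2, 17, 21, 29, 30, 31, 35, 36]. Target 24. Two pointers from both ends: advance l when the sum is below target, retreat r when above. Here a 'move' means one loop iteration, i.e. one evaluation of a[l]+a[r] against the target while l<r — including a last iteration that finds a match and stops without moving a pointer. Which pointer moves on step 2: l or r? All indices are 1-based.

r

l=1 r=10: -5+36=31 >24, r--
l=1 r=9: -5+35=30 >24, r--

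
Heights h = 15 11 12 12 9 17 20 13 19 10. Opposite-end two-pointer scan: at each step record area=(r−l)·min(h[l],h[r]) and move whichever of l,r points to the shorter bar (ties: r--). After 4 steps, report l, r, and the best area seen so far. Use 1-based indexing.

[1,10] min(15,10)*9=90 best=90 * → r--
[1,9] min(15,19)*8=120 best=120 * → l++
[2,9] min(11,19)*7=77 best=120 → l++
[3,9] min(12,19)*6=72 best=120 → l++

l=4, r=9, best area=120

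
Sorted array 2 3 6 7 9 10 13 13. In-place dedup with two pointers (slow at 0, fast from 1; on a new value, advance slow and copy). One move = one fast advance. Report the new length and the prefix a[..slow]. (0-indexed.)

length 7; prefix = [2, 3, 6, 7, 9, 10, 13]

(s=0,f=1) a[fast]=3≠a[slow]=2 write a[1]=3 → slow++,fast++
(s=1,f=2) a[fast]=6≠a[slow]=3 write a[2]=6 → slow++,fast++
(s=2,f=3) a[fast]=7≠a[slow]=6 write a[3]=7 → slow++,fast++
(s=3,f=4) a[fast]=9≠a[slow]=7 write a[4]=9 → slow++,fast++
(s=4,f=5) a[fast]=10≠a[slow]=9 write a[5]=10 → slow++,fast++
(s=5,f=6) a[fast]=13≠a[slow]=10 write a[6]=13 → slow++,fast++
(s=6,f=7) a[fast]=13=a[slow] dup → fast++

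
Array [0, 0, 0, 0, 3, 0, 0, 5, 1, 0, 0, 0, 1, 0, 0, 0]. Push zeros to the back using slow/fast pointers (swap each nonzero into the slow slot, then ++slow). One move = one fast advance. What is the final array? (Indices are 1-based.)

(s=1,f=1) a[fast]=0 → fast++
(s=1,f=2) a[fast]=0 → fast++
(s=1,f=3) a[fast]=0 → fast++
(s=1,f=4) a[fast]=0 → fast++
(s=1,f=5) a[fast]=3≠0 swap→a[1]=3 → slow++,fast++
(s=2,f=6) a[fast]=0 → fast++
(s=2,f=7) a[fast]=0 → fast++
(s=2,f=8) a[fast]=5≠0 swap→a[2]=5 → slow++,fast++
(s=3,f=9) a[fast]=1≠0 swap→a[3]=1 → slow++,fast++
(s=4,f=10) a[fast]=0 → fast++
(s=4,f=11) a[fast]=0 → fast++
(s=4,f=12) a[fast]=0 → fast++
(s=4,f=13) a[fast]=1≠0 swap→a[4]=1 → slow++,fast++
(s=5,f=14) a[fast]=0 → fast++
(s=5,f=15) a[fast]=0 → fast++
(s=5,f=16) a[fast]=0 → fast++

[3, 5, 1, 1, 0, 0, 0, 0, 0, 0, 0, 0, 0, 0, 0, 0]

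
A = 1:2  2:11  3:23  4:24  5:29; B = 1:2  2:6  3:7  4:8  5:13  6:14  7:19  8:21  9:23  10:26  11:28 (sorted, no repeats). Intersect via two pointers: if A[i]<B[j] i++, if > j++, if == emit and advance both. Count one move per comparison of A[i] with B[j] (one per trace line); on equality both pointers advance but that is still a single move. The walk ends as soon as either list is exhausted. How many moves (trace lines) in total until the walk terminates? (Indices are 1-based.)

[i=1,j=1] 2==2 emit → i++,j++
[i=2,j=2] 11>6 → j++
[i=2,j=3] 11>7 → j++
[i=2,j=4] 11>8 → j++
[i=2,j=5] 11<13 → i++
[i=3,j=5] 23>13 → j++
[i=3,j=6] 23>14 → j++
[i=3,j=7] 23>19 → j++
[i=3,j=8] 23>21 → j++
[i=3,j=9] 23==23 emit → i++,j++
[i=4,j=10] 24<26 → i++
[i=5,j=10] 29>26 → j++
[i=5,j=11] 29>28 → j++

13 moves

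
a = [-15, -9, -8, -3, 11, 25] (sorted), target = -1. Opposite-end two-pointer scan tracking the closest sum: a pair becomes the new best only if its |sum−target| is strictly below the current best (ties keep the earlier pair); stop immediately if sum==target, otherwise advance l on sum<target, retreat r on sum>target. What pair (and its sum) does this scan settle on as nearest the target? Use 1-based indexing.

l=1 r=6: -15+25=10 d=11 *, r--
l=1 r=5: -15+11=-4 d=3 *, l++
l=2 r=5: -9+11=2 d=3, r--
l=2 r=4: -9+-3=-12 d=11, l++
l=3 r=4: -8+-3=-11 d=10, l++

pair (-15, 11) with sum -4 (|Δ|=3)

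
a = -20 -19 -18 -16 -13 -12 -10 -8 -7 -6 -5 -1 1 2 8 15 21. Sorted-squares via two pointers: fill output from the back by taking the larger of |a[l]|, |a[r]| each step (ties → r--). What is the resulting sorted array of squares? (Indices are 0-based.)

l=0 r=16: |-20|<=|21| out[16]=441, r--
l=0 r=15: |-20|>|15| out[15]=400, l++
l=1 r=15: |-19|>|15| out[14]=361, l++
l=2 r=15: |-18|>|15| out[13]=324, l++
l=3 r=15: |-16|>|15| out[12]=256, l++
l=4 r=15: |-13|<=|15| out[11]=225, r--
l=4 r=14: |-13|>|8| out[10]=169, l++
l=5 r=14: |-12|>|8| out[9]=144, l++
l=6 r=14: |-10|>|8| out[8]=100, l++
l=7 r=14: |-8|<=|8| out[7]=64, r--
l=7 r=13: |-8|>|2| out[6]=64, l++
l=8 r=13: |-7|>|2| out[5]=49, l++
l=9 r=13: |-6|>|2| out[4]=36, l++
l=10 r=13: |-5|>|2| out[3]=25, l++
l=11 r=13: |-1|<=|2| out[2]=4, r--
l=11 r=12: |-1|<=|1| out[1]=1, r--
l=11 r=11: |-1|<=|-1| out[0]=1, r--

[1, 1, 4, 25, 36, 49, 64, 64, 100, 144, 169, 225, 256, 324, 361, 400, 441]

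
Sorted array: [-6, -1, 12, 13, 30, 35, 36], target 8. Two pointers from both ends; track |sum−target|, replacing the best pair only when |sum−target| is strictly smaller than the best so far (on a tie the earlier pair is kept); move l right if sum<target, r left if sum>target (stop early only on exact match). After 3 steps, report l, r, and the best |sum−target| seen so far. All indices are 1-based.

l=1, r=4, best |Δ|=16

l=1 r=7: -6+36=30 d=22 *, r--
l=1 r=6: -6+35=29 d=21 *, r--
l=1 r=5: -6+30=24 d=16 *, r--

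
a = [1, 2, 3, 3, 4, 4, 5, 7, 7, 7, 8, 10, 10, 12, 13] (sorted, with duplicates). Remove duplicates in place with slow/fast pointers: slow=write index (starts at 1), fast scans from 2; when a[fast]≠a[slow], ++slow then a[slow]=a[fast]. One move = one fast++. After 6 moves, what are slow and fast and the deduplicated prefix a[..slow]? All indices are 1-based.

slow=1 fast=2: a[fast]=2≠a[slow]=1 write a[2]=2, slow++,fast++
slow=2 fast=3: a[fast]=3≠a[slow]=2 write a[3]=3, slow++,fast++
slow=3 fast=4: a[fast]=3=a[slow] dup, fast++
slow=3 fast=5: a[fast]=4≠a[slow]=3 write a[4]=4, slow++,fast++
slow=4 fast=6: a[fast]=4=a[slow] dup, fast++
slow=4 fast=7: a[fast]=5≠a[slow]=4 write a[5]=5, slow++,fast++

slow=5, fast=8, prefix=[1, 2, 3, 4, 5]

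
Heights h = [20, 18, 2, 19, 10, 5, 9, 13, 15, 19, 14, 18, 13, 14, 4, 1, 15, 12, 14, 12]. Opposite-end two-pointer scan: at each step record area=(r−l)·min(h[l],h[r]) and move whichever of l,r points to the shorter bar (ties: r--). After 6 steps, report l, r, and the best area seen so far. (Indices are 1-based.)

l=1, r=14, best area=252

[1,20] min(20,12)*19=228 best=228 * → r--
[1,19] min(20,14)*18=252 best=252 * → r--
[1,18] min(20,12)*17=204 best=252 → r--
[1,17] min(20,15)*16=240 best=252 → r--
[1,16] min(20,1)*15=15 best=252 → r--
[1,15] min(20,4)*14=56 best=252 → r--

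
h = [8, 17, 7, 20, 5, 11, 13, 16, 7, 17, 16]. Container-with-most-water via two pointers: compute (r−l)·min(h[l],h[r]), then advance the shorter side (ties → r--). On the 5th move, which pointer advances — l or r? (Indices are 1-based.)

r

l=1 r=11: min(8,16)*10=80 best=80 *, l++
l=2 r=11: min(17,16)*9=144 best=144 *, r--
l=2 r=10: min(17,17)*8=136 best=144, r--
l=2 r=9: min(17,7)*7=49 best=144, r--
l=2 r=8: min(17,16)*6=96 best=144, r--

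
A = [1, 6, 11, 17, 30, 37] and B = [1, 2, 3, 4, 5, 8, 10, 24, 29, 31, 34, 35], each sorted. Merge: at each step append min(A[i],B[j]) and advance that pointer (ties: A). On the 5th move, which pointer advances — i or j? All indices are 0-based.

j

[i=0,j=0] A[i]=1<=B[j]=1 take 1 → i++
[i=1,j=0] A[i]=6>B[j]=1 take 1 → j++
[i=1,j=1] A[i]=6>B[j]=2 take 2 → j++
[i=1,j=2] A[i]=6>B[j]=3 take 3 → j++
[i=1,j=3] A[i]=6>B[j]=4 take 4 → j++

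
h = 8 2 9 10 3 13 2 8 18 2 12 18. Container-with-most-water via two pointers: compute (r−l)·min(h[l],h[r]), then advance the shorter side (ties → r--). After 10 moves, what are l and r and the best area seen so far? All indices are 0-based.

[0,11] min(8,18)*11=88 best=88 * → l++
[1,11] min(2,18)*10=20 best=88 → l++
[2,11] min(9,18)*9=81 best=88 → l++
[3,11] min(10,18)*8=80 best=88 → l++
[4,11] min(3,18)*7=21 best=88 → l++
[5,11] min(13,18)*6=78 best=88 → l++
[6,11] min(2,18)*5=10 best=88 → l++
[7,11] min(8,18)*4=32 best=88 → l++
[8,11] min(18,18)*3=54 best=88 → r--
[8,10] min(18,12)*2=24 best=88 → r--

l=8, r=9, best area=88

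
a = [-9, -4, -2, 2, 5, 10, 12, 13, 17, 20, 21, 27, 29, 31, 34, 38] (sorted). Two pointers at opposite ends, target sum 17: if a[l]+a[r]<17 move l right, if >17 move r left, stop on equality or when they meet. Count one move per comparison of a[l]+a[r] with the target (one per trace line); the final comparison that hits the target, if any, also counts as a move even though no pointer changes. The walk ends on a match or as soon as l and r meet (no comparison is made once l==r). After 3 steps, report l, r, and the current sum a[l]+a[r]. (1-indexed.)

l=1, r=13, sum=20

l=1 r=16: -9+38=29 >17, r--
l=1 r=15: -9+34=25 >17, r--
l=1 r=14: -9+31=22 >17, r--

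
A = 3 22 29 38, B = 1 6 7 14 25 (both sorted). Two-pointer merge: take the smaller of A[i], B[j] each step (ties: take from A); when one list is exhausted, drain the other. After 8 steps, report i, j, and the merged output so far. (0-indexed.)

[i=0,j=0] A[i]=3>B[j]=1 take 1 → j++
[i=0,j=1] A[i]=3<=B[j]=6 take 3 → i++
[i=1,j=1] A[i]=22>B[j]=6 take 6 → j++
[i=1,j=2] A[i]=22>B[j]=7 take 7 → j++
[i=1,j=3] A[i]=22>B[j]=14 take 14 → j++
[i=1,j=4] A[i]=22<=B[j]=25 take 22 → i++
[i=2,j=4] A[i]=29>B[j]=25 take 25 → j++
[i=2,j=5] B done, take A[i]=29 → i++

i=3, j=5, merged so far=[1, 3, 6, 7, 14, 22, 25, 29]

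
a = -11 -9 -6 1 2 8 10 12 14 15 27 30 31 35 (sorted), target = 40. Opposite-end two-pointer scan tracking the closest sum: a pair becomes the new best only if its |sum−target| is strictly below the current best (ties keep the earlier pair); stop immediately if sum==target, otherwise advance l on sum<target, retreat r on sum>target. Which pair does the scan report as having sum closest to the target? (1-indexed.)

pair (10, 30) with sum 40 (|Δ|=0)

l=1 r=14: -11+35=24 d=16 *, l++
l=2 r=14: -9+35=26 d=14 *, l++
l=3 r=14: -6+35=29 d=11 *, l++
l=4 r=14: 1+35=36 d=4 *, l++
l=5 r=14: 2+35=37 d=3 *, l++
l=6 r=14: 8+35=43 d=3, r--
l=6 r=13: 8+31=39 d=1 *, l++
l=7 r=13: 10+31=41 d=1, r--
l=7 r=12: 10+30=40 d=0 *, stop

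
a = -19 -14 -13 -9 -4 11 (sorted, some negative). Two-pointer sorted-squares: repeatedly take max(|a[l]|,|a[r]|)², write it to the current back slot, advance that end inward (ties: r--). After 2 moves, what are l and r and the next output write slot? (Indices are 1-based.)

l=1 r=6: |-19|>|11| out[6]=361, l++
l=2 r=6: |-14|>|11| out[5]=196, l++

l=3, r=6, next write slot=4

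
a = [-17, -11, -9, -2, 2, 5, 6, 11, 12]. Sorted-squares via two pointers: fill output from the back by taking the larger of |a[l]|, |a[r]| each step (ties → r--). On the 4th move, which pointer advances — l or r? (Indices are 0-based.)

l=0 r=8: |-17|>|12| out[8]=289, l++
l=1 r=8: |-11|<=|12| out[7]=144, r--
l=1 r=7: |-11|<=|11| out[6]=121, r--
l=1 r=6: |-11|>|6| out[5]=121, l++

l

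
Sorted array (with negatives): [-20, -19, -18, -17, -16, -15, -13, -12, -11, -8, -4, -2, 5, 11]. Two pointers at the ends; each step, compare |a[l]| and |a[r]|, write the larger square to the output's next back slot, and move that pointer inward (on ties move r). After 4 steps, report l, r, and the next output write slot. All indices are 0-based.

[0,13] |-20|>|11| out[13]=400 → l++
[1,13] |-19|>|11| out[12]=361 → l++
[2,13] |-18|>|11| out[11]=324 → l++
[3,13] |-17|>|11| out[10]=289 → l++

l=4, r=13, next write slot=9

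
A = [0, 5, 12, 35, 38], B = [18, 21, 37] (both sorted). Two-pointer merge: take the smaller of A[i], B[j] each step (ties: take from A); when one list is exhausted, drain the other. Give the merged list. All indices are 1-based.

[i=1,j=1] A[i]=0<=B[j]=18 take 0 → i++
[i=2,j=1] A[i]=5<=B[j]=18 take 5 → i++
[i=3,j=1] A[i]=12<=B[j]=18 take 12 → i++
[i=4,j=1] A[i]=35>B[j]=18 take 18 → j++
[i=4,j=2] A[i]=35>B[j]=21 take 21 → j++
[i=4,j=3] A[i]=35<=B[j]=37 take 35 → i++
[i=5,j=3] A[i]=38>B[j]=37 take 37 → j++
[i=5,j=4] B done, take A[i]=38 → i++

[0, 5, 12, 18, 21, 35, 37, 38]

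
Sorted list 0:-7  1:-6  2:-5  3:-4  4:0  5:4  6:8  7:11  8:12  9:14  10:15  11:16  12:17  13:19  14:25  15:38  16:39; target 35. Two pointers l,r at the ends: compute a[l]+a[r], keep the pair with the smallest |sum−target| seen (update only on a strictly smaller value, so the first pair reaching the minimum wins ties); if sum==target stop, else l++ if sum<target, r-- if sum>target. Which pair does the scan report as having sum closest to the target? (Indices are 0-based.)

pair (-4, 39) with sum 35 (|Δ|=0)

[0,16] -7+39=32 d=3 * → l++
[1,16] -6+39=33 d=2 * → l++
[2,16] -5+39=34 d=1 * → l++
[3,16] -4+39=35 d=0 * → stop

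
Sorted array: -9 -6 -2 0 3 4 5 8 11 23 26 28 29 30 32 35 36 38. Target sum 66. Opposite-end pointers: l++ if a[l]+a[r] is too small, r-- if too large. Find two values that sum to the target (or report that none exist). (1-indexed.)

l=1 r=18: -9+38=29 <66, l++
l=2 r=18: -6+38=32 <66, l++
l=3 r=18: -2+38=36 <66, l++
l=4 r=18: 0+38=38 <66, l++
l=5 r=18: 3+38=41 <66, l++
l=6 r=18: 4+38=42 <66, l++
l=7 r=18: 5+38=43 <66, l++
l=8 r=18: 8+38=46 <66, l++
l=9 r=18: 11+38=49 <66, l++
l=10 r=18: 23+38=61 <66, l++
l=11 r=18: 26+38=64 <66, l++
l=12 r=18: 28+38=66, found

(28, 38)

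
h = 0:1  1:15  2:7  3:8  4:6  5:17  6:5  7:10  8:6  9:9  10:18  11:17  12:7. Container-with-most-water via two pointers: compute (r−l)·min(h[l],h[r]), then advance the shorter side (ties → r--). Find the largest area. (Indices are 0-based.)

[0,12] min(1,7)*12=12 best=12 * → l++
[1,12] min(15,7)*11=77 best=77 * → r--
[1,11] min(15,17)*10=150 best=150 * → l++
[2,11] min(7,17)*9=63 best=150 → l++
[3,11] min(8,17)*8=64 best=150 → l++
[4,11] min(6,17)*7=42 best=150 → l++
[5,11] min(17,17)*6=102 best=150 → r--
[5,10] min(17,18)*5=85 best=150 → l++
[6,10] min(5,18)*4=20 best=150 → l++
[7,10] min(10,18)*3=30 best=150 → l++
[8,10] min(6,18)*2=12 best=150 → l++
[9,10] min(9,18)*1=9 best=150 → l++

max area = 150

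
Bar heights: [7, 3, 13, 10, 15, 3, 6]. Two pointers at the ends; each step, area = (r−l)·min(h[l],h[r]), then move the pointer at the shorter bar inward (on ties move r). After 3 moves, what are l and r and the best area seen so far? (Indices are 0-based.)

l=1, r=4, best area=36

[0,6] min(7,6)*6=36 best=36 * → r--
[0,5] min(7,3)*5=15 best=36 → r--
[0,4] min(7,15)*4=28 best=36 → l++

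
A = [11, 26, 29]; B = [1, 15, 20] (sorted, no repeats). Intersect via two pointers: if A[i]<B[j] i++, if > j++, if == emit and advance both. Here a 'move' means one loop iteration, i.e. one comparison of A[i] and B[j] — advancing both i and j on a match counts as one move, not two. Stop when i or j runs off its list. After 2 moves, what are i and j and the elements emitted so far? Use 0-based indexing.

i=0 j=0: 11>1, j++
i=0 j=1: 11<15, i++

i=1, j=1, emitted=[]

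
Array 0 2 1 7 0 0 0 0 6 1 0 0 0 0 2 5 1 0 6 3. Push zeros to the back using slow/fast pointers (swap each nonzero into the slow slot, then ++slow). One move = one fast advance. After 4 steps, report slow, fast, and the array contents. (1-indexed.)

slow=4, fast=5, a=[2, 1, 7, 0, 0, 0, 0, 0, 6, 1, 0, 0, 0, 0, 2, 5, 1, 0, 6, 3]

(s=1,f=1) a[fast]=0 → fast++
(s=1,f=2) a[fast]=2≠0 swap→a[1]=2 → slow++,fast++
(s=2,f=3) a[fast]=1≠0 swap→a[2]=1 → slow++,fast++
(s=3,f=4) a[fast]=7≠0 swap→a[3]=7 → slow++,fast++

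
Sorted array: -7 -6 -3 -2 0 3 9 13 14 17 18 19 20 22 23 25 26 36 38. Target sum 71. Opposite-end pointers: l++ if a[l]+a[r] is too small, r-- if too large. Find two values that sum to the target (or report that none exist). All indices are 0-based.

no pair

[0,18] -7+38=31 <71 → l++
[1,18] -6+38=32 <71 → l++
[2,18] -3+38=35 <71 → l++
[3,18] -2+38=36 <71 → l++
[4,18] 0+38=38 <71 → l++
[5,18] 3+38=41 <71 → l++
[6,18] 9+38=47 <71 → l++
[7,18] 13+38=51 <71 → l++
[8,18] 14+38=52 <71 → l++
[9,18] 17+38=55 <71 → l++
[10,18] 18+38=56 <71 → l++
[11,18] 19+38=57 <71 → l++
[12,18] 20+38=58 <71 → l++
[13,18] 22+38=60 <71 → l++
[14,18] 23+38=61 <71 → l++
[15,18] 25+38=63 <71 → l++
[16,18] 26+38=64 <71 → l++
[17,18] 36+38=74 >71 → r--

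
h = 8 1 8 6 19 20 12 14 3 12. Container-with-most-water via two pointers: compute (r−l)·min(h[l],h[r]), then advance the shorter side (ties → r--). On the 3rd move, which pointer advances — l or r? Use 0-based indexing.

l

[0,9] min(8,12)*9=72 best=72 * → l++
[1,9] min(1,12)*8=8 best=72 → l++
[2,9] min(8,12)*7=56 best=72 → l++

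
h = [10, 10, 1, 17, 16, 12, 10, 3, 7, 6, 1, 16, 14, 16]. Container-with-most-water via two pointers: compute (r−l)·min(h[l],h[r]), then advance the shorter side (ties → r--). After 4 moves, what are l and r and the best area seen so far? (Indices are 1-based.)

[1,14] min(10,16)*13=130 best=130 * → l++
[2,14] min(10,16)*12=120 best=130 → l++
[3,14] min(1,16)*11=11 best=130 → l++
[4,14] min(17,16)*10=160 best=160 * → r--

l=4, r=13, best area=160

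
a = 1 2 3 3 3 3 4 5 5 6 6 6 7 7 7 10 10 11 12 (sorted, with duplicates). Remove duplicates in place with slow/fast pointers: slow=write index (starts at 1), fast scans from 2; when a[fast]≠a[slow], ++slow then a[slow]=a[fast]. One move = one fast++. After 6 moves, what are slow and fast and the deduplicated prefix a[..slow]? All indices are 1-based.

slow=4, fast=8, prefix=[1, 2, 3, 4]

slow=1 fast=2: a[fast]=2≠a[slow]=1 write a[2]=2, slow++,fast++
slow=2 fast=3: a[fast]=3≠a[slow]=2 write a[3]=3, slow++,fast++
slow=3 fast=4: a[fast]=3=a[slow] dup, fast++
slow=3 fast=5: a[fast]=3=a[slow] dup, fast++
slow=3 fast=6: a[fast]=3=a[slow] dup, fast++
slow=3 fast=7: a[fast]=4≠a[slow]=3 write a[4]=4, slow++,fast++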